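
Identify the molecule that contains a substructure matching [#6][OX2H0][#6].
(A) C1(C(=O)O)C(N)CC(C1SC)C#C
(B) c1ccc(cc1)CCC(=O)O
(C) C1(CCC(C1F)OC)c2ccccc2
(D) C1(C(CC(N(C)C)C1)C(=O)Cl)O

C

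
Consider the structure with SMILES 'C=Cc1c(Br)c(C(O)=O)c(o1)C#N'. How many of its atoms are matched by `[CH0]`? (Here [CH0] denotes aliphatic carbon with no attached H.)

2

The query [CH0] means: aliphatic carbon with no attached hydrogen.
Check the 13 heavy atoms by environment: 1× o (aromatic, H0) → no; 4× c (aromatic, H0) → no; 1× Br (H0) → no; 2× C (H0) → match; 1× O (H0) → no; 1× O (H1) → no; 1× N (H0) → no; 1× C (H1) → no; 1× C (H2) → no.
That gives 2 matching atoms.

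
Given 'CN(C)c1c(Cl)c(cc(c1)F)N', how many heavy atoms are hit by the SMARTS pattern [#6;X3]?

6

The query [#6;X3] means: any carbon (aromatic or not) with three total connections.
Check the 12 heavy atoms by environment: 6× c (aromatic, X3) → match; 2× N (X3) → no; 2× C (X4) → no; 1× Cl (X1) → no; 1× F (X1) → no.
That gives 6 matching atoms.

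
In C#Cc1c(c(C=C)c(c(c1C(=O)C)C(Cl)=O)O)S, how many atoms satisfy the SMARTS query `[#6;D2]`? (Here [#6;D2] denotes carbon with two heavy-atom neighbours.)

2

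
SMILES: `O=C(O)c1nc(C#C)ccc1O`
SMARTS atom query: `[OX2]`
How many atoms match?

2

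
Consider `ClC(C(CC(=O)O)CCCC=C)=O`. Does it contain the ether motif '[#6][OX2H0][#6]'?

No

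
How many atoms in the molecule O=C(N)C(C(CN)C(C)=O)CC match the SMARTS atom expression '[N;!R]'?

2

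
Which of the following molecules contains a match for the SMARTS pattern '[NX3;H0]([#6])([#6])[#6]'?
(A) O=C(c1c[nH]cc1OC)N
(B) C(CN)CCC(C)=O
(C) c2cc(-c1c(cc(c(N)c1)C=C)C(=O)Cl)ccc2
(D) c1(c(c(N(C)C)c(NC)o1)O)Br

D

[NX3;H0]([#6])([#6])[#6] describes a trivalent nitrogen with no H, bonded to three carbons (a tertiary amine).
(A) has a primary amide (-C(=O)NH2) but the amide nitrogen has H2 and only one carbon neighbour.
(B) has a primary amino group (-NH2) but the nitrogen has H2, not H0 with three carbons.
(C) has a primary amino group (-NH2) but the nitrogen has H2, not H0 with three carbons.
(D) contains a dimethylamino group (-N(CH3)2), which satisfies every atom and bond constraint.
So the answer is (D).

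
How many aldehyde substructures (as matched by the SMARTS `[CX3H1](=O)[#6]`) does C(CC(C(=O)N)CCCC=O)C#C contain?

1

[CX3H1](=O)[#6] is the SMARTS for an aldehyde: an sp2 carbon with one H, double-bonded to O and single-bonded to carbon.
Exactly one fragment in the molecule meets all constraints, giving 1 match.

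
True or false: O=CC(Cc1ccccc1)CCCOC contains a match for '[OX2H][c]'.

False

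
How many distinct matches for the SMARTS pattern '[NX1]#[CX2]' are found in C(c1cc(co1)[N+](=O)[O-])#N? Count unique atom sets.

[NX1]#[CX2] is the SMARTS for a nitrile: a nitrogen triple-bonded to a two-connected carbon.
Exactly one fragment in the molecule meets all constraints, giving 1 match.

1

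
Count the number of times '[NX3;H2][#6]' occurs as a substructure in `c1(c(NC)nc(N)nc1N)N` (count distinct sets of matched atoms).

[NX3;H2][#6] is the SMARTS for a primary amine: a trivalent nitrogen with two H attached to carbon.
The molecule carries 3 separate instances of a primary amino group (-NH2) meeting every constraint; each maps to a distinct set of atoms, giving 3 matches.

3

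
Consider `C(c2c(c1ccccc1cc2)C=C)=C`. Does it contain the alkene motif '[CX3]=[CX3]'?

The pattern [CX3]=[CX3] describes a non-aromatic C=C double bond between two sp2 carbons — an alkene.
The molecule carries a vinyl group (-CH=CH2), whose atoms satisfy every constraint of the query, so the pattern matches.

Yes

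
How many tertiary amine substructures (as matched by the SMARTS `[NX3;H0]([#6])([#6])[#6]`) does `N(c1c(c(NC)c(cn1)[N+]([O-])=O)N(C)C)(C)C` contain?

2

[NX3;H0]([#6])([#6])[#6] is the SMARTS for a tertiary amine: a trivalent nitrogen with no H, bonded to three carbons.
The molecule carries 2 separate instances of a dimethylamino group (-N(CH3)2) meeting every constraint; each maps to a distinct set of atoms, giving 2 matches.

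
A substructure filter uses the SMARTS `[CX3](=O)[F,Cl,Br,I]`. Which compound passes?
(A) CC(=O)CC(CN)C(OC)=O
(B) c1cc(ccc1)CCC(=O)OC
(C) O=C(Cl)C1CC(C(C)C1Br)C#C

C

[CX3](=O)[F,Cl,Br,I] describes a carbonyl carbon bonded to a halogen (an acyl halide).
(A) has a methyl-ester group (-C(=O)OCH3) but the carbonyl is bonded to -O-C, not to a halogen.
(B) has a methyl-ester group (-C(=O)OCH3) but the carbonyl is bonded to -O-C, not to a halogen.
(C) contains an acyl chloride (-C(=O)Cl), which satisfies every atom and bond constraint.
So the answer is (C).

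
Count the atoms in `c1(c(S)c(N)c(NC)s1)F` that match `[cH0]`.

The query [cH0] means: aromatic carbon with no attached hydrogen (substituted or ring-fusion).
Check the 10 heavy atoms by environment: 1× s (aromatic, H0) → no; 4× c (aromatic, H0) → match; 1× N (H2) → no; 1× N (H1) → no; 1× C (H3) → no; 1× S (H1) → no; 1× F (H0) → no.
That gives 4 matching atoms.

4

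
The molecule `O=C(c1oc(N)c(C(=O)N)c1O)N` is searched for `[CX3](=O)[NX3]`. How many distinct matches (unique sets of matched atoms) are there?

[CX3](=O)[NX3] is the SMARTS for an amide: a carbonyl carbon bonded to a trivalent nitrogen.
The molecule carries 2 separate instances of a primary amide (-C(=O)NH2) meeting every constraint; each maps to a distinct set of atoms, giving 2 matches.

2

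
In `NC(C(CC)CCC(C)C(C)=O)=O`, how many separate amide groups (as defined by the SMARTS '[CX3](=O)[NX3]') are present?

1

[CX3](=O)[NX3] is the SMARTS for an amide: a carbonyl carbon bonded to a trivalent nitrogen.
Exactly one fragment in the molecule meets all constraints, giving 1 match.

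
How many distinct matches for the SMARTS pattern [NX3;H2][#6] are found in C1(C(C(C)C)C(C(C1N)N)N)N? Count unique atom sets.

4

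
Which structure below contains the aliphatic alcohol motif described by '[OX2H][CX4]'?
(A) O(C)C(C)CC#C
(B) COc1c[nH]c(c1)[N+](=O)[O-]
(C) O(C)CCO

C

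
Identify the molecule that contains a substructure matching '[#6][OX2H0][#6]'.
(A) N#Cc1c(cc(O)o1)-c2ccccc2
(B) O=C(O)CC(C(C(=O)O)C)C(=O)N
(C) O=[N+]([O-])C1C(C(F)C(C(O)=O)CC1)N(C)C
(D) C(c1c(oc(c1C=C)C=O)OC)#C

[#6][OX2H0][#6] describes an aliphatic oxygen bridging two carbons with no H on the oxygen (an ether).
(A) has a hydroxyl group (-OH) but the oxygen has H1, not H0 bridging two carbons.
(B) has a carboxylic acid group (-C(=O)OH) but the -OH oxygen has H1; the =O is OX1, not OX2.
(C) has a carboxylic acid group (-C(=O)OH) but the -OH oxygen has H1; the =O is OX1, not OX2.
(D) contains a methoxy ether (-OCH3), which satisfies every atom and bond constraint.
So the answer is (D).

D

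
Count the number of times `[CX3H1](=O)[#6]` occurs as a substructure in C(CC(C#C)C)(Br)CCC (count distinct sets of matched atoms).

0

[CX3H1](=O)[#6] is the SMARTS for an aldehyde: an sp2 carbon with one H, double-bonded to O and single-bonded to carbon.
No fragment in the molecule satisfies every constraint, giving 0 matches.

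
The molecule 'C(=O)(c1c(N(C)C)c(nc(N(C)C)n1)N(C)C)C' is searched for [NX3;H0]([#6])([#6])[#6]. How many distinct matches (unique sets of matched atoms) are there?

3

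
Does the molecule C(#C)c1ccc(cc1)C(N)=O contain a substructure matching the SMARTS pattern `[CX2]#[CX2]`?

Yes

The pattern [CX2]#[CX2] describes a carbon-carbon triple bond — an alkyne.
The molecule carries an ethynyl group (-C#CH), whose atoms satisfy every constraint of the query, so the pattern matches.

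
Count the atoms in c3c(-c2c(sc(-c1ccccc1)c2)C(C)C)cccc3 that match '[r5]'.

Check the 20 heavy atoms by environment: 1× s (aromatic, in 5-ring) → match; 4× c (aromatic, in 5-ring) → match; 12× c (aromatic, in 6-ring) → no; 3× C (acyclic) → no.
Summing the matching environments: 1 + 4 = 5 matching atoms.

5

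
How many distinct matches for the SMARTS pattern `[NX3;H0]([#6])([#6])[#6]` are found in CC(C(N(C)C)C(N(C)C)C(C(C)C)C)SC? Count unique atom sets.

[NX3;H0]([#6])([#6])[#6] is the SMARTS for a tertiary amine: a trivalent nitrogen with no H, bonded to three carbons.
The molecule carries 2 separate instances of a dimethylamino group (-N(CH3)2) meeting every constraint; each maps to a distinct set of atoms, giving 2 matches.

2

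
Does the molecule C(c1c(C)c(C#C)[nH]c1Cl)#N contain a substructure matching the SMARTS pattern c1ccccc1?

No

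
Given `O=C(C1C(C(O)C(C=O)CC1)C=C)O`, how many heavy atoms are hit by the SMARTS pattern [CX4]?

The query [CX4] means: C with X4: aliphatic carbon with exactly 4 total connections (bonds + H).
Check the 14 heavy atoms by environment: 6× C (X4) → match; 4× C (X3) → no; 2× O (X1) → no; 2× O (X2) → no.
That gives 6 matching atoms.

6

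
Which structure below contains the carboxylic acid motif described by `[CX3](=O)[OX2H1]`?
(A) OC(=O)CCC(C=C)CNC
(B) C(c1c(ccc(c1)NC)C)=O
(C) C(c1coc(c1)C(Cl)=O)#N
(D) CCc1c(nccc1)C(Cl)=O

A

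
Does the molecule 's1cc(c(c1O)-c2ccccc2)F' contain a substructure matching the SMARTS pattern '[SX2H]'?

No

The pattern [SX2H] describes an aliphatic sulfur with two connections, one being H — a thiol.
The closest candidate here is a hydroxyl group (-OH), but it is an -OH, not an -SH. No other fragment satisfies the full query, so there is no match.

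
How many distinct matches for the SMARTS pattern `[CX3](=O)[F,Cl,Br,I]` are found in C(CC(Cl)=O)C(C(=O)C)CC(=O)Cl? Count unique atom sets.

[CX3](=O)[F,Cl,Br,I] is the SMARTS for an acyl halide: a carbonyl carbon bonded to a halogen.
The molecule carries 2 separate instances of an acyl chloride (-C(=O)Cl) meeting every constraint; each maps to a distinct set of atoms, giving 2 matches.

2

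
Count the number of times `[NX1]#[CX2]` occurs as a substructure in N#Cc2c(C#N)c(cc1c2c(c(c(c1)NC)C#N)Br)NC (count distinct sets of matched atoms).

[NX1]#[CX2] is the SMARTS for a nitrile: a nitrogen triple-bonded to a two-connected carbon.
The molecule carries 3 separate instances of a nitrile (-C#N) meeting every constraint; each maps to a distinct set of atoms, giving 3 matches.

3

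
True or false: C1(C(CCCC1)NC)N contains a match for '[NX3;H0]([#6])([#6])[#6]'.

False

The pattern [NX3;H0]([#6])([#6])[#6] describes a trivalent nitrogen with no H, bonded to three carbons — a tertiary amine.
The closest candidate here is a primary amino group (-NH2), but the nitrogen has H2, not H0 with three carbons. No other fragment satisfies the full query, so there is no match.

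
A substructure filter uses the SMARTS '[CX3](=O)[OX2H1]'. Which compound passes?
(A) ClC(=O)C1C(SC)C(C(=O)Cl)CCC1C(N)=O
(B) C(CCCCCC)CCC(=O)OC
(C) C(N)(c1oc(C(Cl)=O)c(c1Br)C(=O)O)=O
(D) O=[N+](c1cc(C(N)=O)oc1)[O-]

C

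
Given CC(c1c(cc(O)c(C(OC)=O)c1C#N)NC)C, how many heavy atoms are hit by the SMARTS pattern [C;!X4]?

The query [C;!X4] means: aliphatic carbon that does not have four total connections.
Check the 18 heavy atoms by environment: 6× c (aromatic, X3) → no; 5× C (X4) → no; 1× C (X2) → match; 1× N (X1) → no; 1× C (X3) → match; 1× O (X1) → no; 2× O (X2) → no; 1× N (X3) → no.
Summing the matching environments: 1 + 1 = 2 matching atoms.

2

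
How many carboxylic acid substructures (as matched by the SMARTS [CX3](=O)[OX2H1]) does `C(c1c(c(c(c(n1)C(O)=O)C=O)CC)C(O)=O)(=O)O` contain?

[CX3](=O)[OX2H1] is the SMARTS for a carboxylic acid: an sp2 carbon double-bonded to O and single-bonded to an -OH oxygen.
The molecule carries 3 separate instances of a carboxylic acid group (-C(=O)OH) meeting every constraint; each maps to a distinct set of atoms, giving 3 matches.

3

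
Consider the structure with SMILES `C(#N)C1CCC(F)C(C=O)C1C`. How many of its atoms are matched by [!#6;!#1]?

3

The query [!#6;!#1] means: not carbon and not hydrogen — any heteroatom.
Check the 12 heavy atoms by environment: 9× C → no; 1× N → match; 1× O → match; 1× F → match.
Summing the matching environments: 1 + 1 + 1 = 3 matching atoms.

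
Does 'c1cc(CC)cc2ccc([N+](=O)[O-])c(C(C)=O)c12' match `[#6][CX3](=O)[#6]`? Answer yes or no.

Yes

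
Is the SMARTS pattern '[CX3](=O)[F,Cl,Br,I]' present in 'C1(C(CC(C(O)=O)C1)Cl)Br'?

No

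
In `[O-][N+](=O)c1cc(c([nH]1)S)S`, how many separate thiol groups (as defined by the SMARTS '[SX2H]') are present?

[SX2H] is the SMARTS for a thiol: an aliphatic sulfur with two connections, one being H.
The molecule carries 2 separate instances of a thiol (-SH) meeting every constraint; each maps to a distinct set of atoms, giving 2 matches.

2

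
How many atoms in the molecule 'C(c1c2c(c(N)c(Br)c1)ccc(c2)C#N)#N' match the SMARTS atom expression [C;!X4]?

2

The query [C;!X4] means: aliphatic carbon that does not have four total connections.
Check the 16 heavy atoms by environment: 10× c (aromatic, X3) → no; 1× N (X3) → no; 2× C (X2) → match; 2× N (X1) → no; 1× Br (X1) → no.
That gives 2 matching atoms.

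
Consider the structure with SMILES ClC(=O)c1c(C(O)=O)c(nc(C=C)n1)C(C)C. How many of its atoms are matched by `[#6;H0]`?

The query [#6;H0] means: any carbon with no attached hydrogen.
Check the 17 heavy atoms by environment: 2× n (aromatic, H0) → no; 4× c (aromatic, H0) → match; 2× C (H1) → no; 1× C (H2) → no; 2× C (H0) → match; 2× O (H0) → no; 1× O (H1) → no; 1× Cl (H0) → no; 2× C (H3) → no.
Summing the matching environments: 4 + 2 = 6 matching atoms.

6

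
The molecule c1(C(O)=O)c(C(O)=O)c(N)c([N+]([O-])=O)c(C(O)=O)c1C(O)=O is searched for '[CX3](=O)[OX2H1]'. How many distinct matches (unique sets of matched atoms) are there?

4

[CX3](=O)[OX2H1] is the SMARTS for a carboxylic acid: an sp2 carbon double-bonded to O and single-bonded to an -OH oxygen.
The molecule carries 4 separate instances of a carboxylic acid group (-C(=O)OH) meeting every constraint; each maps to a distinct set of atoms, giving 4 matches.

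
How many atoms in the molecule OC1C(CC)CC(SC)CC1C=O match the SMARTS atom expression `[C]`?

The query [C] means: uppercase C matches aliphatic (non-aromatic) carbon only.
Check the 13 heavy atoms by environment: 10× C → match; 2× O → no; 1× S → no.
That gives 10 matching atoms.

10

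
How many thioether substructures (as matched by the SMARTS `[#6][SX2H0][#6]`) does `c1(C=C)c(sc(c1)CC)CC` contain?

0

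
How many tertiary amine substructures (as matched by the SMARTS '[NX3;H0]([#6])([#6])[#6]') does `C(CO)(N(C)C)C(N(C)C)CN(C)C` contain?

3

[NX3;H0]([#6])([#6])[#6] is the SMARTS for a tertiary amine: a trivalent nitrogen with no H, bonded to three carbons.
The molecule carries 3 separate instances of a dimethylamino group (-N(CH3)2) meeting every constraint; each maps to a distinct set of atoms, giving 3 matches.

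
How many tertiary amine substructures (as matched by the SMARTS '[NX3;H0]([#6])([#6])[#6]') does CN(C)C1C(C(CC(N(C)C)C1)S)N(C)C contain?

3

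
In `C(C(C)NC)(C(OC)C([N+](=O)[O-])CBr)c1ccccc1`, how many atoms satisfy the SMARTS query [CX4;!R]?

8

The query [CX4;!R] means: aliphatic carbon with four total connections, not in a ring.
Check the 20 heavy atoms by environment: 8× C (X4, acyclic) → match; 1× N (X3, acyclic) → no; 1× N (charge +1, X3, acyclic) → no; 1× O (charge -1, X1, acyclic) → no; 1× O (X1, acyclic) → no; 1× Br (X1, acyclic) → no; 1× O (X2, acyclic) → no; 6× c (aromatic, X3, in 6-ring) → no.
That gives 8 matching atoms.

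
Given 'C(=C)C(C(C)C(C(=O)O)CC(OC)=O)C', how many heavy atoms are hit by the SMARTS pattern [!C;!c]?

4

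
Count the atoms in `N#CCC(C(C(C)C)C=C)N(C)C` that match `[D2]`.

3

Check the 13 heavy atoms by environment: 3× C (D2) → match; 3× C (D3) → no; 5× C (D1) → no; 1× N (D3) → no; 1× N (D1) → no.
That gives 3 matching atoms.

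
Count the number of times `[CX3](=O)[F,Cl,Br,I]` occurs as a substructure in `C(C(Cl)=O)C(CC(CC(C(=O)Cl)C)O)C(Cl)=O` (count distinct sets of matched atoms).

3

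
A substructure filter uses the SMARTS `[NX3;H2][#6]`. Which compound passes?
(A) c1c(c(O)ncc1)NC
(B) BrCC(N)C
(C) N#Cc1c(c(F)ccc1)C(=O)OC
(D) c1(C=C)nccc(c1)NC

B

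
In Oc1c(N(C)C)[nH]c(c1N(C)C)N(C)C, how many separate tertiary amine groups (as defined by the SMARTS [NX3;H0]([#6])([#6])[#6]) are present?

[NX3;H0]([#6])([#6])[#6] is the SMARTS for a tertiary amine: a trivalent nitrogen with no H, bonded to three carbons.
The molecule carries 3 separate instances of a dimethylamino group (-N(CH3)2) meeting every constraint; each maps to a distinct set of atoms, giving 3 matches.

3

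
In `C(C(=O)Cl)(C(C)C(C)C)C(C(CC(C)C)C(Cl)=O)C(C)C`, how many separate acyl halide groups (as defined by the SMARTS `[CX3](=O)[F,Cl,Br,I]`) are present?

2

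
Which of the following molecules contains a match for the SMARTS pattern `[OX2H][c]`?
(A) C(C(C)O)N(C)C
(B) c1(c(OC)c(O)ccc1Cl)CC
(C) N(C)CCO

B

[OX2H][c] describes a hydroxyl oxygen attached to an aromatic carbon (a phenol).
(A) has a hydroxyl group (-OH) but the -OH is on an aliphatic carbon, not an aromatic c.
(B) contains a hydroxyl group (-OH), which satisfies every atom and bond constraint.
(C) has a hydroxyl group (-OH) but the -OH is on an aliphatic carbon, not an aromatic c.
So the answer is (B).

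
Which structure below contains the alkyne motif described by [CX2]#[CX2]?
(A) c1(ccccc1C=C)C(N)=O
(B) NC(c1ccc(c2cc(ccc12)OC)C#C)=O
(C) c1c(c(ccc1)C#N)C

B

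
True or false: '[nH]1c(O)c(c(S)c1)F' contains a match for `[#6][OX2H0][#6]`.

False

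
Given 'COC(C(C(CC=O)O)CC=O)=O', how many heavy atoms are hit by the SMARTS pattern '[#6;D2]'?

4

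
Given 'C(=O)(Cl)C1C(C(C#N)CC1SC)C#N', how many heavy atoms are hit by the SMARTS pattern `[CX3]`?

1

The query [CX3] means: C with X3: aliphatic carbon with exactly 3 total connections.
Check the 14 heavy atoms by environment: 6× C (X4) → no; 2× C (X2) → no; 2× N (X1) → no; 1× C (X3) → match; 1× O (X1) → no; 1× Cl (X1) → no; 1× S (X2) → no.
That gives 1 matching atom.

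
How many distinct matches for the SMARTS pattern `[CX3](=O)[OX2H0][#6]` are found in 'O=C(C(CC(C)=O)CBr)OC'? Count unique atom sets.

[CX3](=O)[OX2H0][#6] is the SMARTS for an ester: a carbonyl carbon bonded to an oxygen that is itself bonded to carbon (no H on that O).
Exactly one fragment in the molecule meets all constraints, giving 1 match.

1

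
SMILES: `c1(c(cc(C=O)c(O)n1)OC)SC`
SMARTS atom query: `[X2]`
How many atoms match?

4

The query [X2] means: any atom with exactly two total connections (bonds + H).
Check the 13 heavy atoms by environment: 1× n (aromatic, X2) → match; 5× c (aromatic, X3) → no; 2× O (X2) → match; 2× C (X4) → no; 1× S (X2) → match; 1× C (X3) → no; 1× O (X1) → no.
Summing the matching environments: 1 + 2 + 1 = 4 matching atoms.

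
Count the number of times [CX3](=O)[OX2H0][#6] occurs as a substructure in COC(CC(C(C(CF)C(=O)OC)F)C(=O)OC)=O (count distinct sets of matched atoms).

3

[CX3](=O)[OX2H0][#6] is the SMARTS for an ester: a carbonyl carbon bonded to an oxygen that is itself bonded to carbon (no H on that O).
The molecule carries 3 separate instances of a methyl-ester group (-C(=O)OCH3) meeting every constraint; each maps to a distinct set of atoms, giving 3 matches.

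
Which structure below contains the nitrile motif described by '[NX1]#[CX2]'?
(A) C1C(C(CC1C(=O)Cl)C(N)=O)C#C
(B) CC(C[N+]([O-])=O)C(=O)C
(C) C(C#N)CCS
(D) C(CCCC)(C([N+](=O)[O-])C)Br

C

[NX1]#[CX2] describes a nitrogen triple-bonded to a two-connected carbon (a nitrile).
(A) has a primary amide (-C(=O)NH2) but the nitrogen is NX3, not NX1.
(B) has a nitro group (-[N+](=O)[O-]) but there is no C#N triple bond.
(C) contains a nitrile (-C#N), which satisfies every atom and bond constraint.
(D) has a nitro group (-[N+](=O)[O-]) but there is no C#N triple bond.
So the answer is (C).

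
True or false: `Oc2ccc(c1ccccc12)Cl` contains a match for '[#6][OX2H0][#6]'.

False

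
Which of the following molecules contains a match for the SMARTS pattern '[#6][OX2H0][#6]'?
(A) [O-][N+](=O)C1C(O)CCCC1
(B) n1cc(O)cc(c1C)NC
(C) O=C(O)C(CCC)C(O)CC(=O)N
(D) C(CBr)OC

D

[#6][OX2H0][#6] describes an aliphatic oxygen bridging two carbons with no H on the oxygen (an ether).
(A) has a hydroxyl group (-OH) but the oxygen has H1, not H0 bridging two carbons.
(B) has a hydroxyl group (-OH) but the oxygen has H1, not H0 bridging two carbons.
(C) has a hydroxyl group (-OH) but the oxygen has H1, not H0 bridging two carbons.
(D) contains a methoxy ether (-OCH3), which satisfies every atom and bond constraint.
So the answer is (D).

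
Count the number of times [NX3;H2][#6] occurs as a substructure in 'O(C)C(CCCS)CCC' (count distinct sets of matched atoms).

[NX3;H2][#6] is the SMARTS for a primary amine: a trivalent nitrogen with two H attached to carbon.
No fragment in the molecule satisfies every constraint, giving 0 matches.

0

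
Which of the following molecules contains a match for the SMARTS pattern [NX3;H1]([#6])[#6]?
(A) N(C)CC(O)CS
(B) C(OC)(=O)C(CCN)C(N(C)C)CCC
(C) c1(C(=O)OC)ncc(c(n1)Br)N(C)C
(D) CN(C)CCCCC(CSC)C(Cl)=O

[NX3;H1]([#6])[#6] describes a trivalent nitrogen with one H, bonded to two carbons (a secondary amine).
(A) contains an N-methylamino group (-NHCH3), which satisfies every atom and bond constraint.
(B) has a primary amino group (-NH2) but the nitrogen has H2 and only one carbon neighbour.
(C) has a dimethylamino group (-N(CH3)2) but the nitrogen has H0, not H1.
(D) has a dimethylamino group (-N(CH3)2) but the nitrogen has H0, not H1.
So the answer is (A).

A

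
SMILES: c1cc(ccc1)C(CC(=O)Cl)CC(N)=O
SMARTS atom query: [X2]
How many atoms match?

0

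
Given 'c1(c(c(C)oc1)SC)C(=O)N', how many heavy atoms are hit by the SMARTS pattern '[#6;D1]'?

2

Check the 11 heavy atoms by environment: 1× o (aromatic, D2) → no; 3× c (aromatic, D3) → no; 1× c (aromatic, D2) → no; 1× S (D2) → no; 2× C (D1) → match; 1× C (D3) → no; 1× O (D1) → no; 1× N (D1) → no.
That gives 2 matching atoms.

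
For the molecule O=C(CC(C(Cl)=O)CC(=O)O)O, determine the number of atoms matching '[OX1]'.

The query [OX1] means: aliphatic oxygen with one total connection — typically a carbonyl =O or an oxide.
Check the 12 heavy atoms by environment: 3× C (X4) → no; 3× C (X3) → no; 3× O (X1) → match; 2× O (X2) → no; 1× Cl (X1) → no.
That gives 3 matching atoms.

3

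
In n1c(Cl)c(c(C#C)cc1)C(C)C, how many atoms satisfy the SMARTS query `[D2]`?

The query [D2] means: atom with exactly two heavy-atom neighbours.
Check the 12 heavy atoms by environment: 1× n (aromatic, D2) → match; 3× c (aromatic, D3) → no; 2× c (aromatic, D2) → match; 1× C (D2) → match; 3× C (D1) → no; 1× C (D3) → no; 1× Cl (D1) → no.
Summing the matching environments: 1 + 2 + 1 = 4 matching atoms.

4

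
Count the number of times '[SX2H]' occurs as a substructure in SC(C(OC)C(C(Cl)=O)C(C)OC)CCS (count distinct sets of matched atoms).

[SX2H] is the SMARTS for a thiol: an aliphatic sulfur with two connections, one being H.
The molecule carries 2 separate instances of a thiol (-SH) meeting every constraint; each maps to a distinct set of atoms, giving 2 matches.

2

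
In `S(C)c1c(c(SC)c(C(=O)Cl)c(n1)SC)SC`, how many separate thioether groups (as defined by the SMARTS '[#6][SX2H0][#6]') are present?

4

[#6][SX2H0][#6] is the SMARTS for a thioether: an aliphatic sulfur bridging two carbons with no H on the sulfur.
The molecule carries 4 separate instances of a methylthio ether (-SCH3) meeting every constraint; each maps to a distinct set of atoms, giving 4 matches.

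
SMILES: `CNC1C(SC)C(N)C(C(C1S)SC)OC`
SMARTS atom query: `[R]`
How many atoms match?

6

The query [R] means: R matches any atom that is part of a ring.
Check the 16 heavy atoms by environment: 6× C (in 6-ring) → match; 1× O (acyclic) → no; 4× C (acyclic) → no; 3× S (acyclic) → no; 2× N (acyclic) → no.
That gives 6 matching atoms.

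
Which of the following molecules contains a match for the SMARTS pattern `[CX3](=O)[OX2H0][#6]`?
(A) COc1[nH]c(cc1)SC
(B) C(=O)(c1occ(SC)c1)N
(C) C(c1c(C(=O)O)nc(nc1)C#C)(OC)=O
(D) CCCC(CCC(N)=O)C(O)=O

C

[CX3](=O)[OX2H0][#6] describes a carbonyl carbon bonded to an oxygen that is itself bonded to carbon (no H on that O) (an ester).
(A) has a methoxy ether (-OCH3) but the ether oxygen is not adjacent to a C=O carbon.
(B) has a primary amide (-C(=O)NH2) but the carbonyl is bonded to N, not to an O-C linkage.
(C) contains a methyl-ester group (-C(=O)OCH3), which satisfies every atom and bond constraint.
(D) has a carboxylic acid group (-C(=O)OH) but the singly-bonded O carries H (OX2H1, not H0).
So the answer is (C).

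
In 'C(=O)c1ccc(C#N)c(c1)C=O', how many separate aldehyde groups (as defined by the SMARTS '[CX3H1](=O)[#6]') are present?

[CX3H1](=O)[#6] is the SMARTS for an aldehyde: an sp2 carbon with one H, double-bonded to O and single-bonded to carbon.
The molecule carries 2 separate instances of an aldehyde (-CHO) meeting every constraint; each maps to a distinct set of atoms, giving 2 matches.

2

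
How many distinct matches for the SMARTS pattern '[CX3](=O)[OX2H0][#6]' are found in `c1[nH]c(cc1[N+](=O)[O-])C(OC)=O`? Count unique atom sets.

1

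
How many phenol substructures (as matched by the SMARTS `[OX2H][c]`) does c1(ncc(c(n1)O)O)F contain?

[OX2H][c] is the SMARTS for a phenol: a hydroxyl oxygen attached to an aromatic carbon.
The molecule carries 2 separate instances of a hydroxyl group (-OH) meeting every constraint; each maps to a distinct set of atoms, giving 2 matches.

2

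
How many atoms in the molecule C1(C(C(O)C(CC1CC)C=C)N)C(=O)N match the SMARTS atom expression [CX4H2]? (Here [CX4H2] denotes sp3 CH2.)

2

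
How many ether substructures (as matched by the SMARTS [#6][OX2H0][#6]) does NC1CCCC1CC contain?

0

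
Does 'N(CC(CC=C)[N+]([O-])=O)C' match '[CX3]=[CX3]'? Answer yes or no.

Yes

The pattern [CX3]=[CX3] describes a non-aromatic C=C double bond between two sp2 carbons — an alkene.
The molecule carries a vinyl group (-CH=CH2), whose atoms satisfy every constraint of the query, so the pattern matches.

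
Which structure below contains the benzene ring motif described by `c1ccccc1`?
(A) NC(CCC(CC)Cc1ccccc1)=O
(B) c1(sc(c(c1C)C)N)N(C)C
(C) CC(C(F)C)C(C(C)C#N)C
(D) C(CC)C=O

A

c1ccccc1 describes six aromatic carbons in a ring (a benzene ring).
(A) contains a phenyl ring, which satisfies every atom and bond constraint.
(B) has a methyl group (-CH3) but no six-membered all-carbon aromatic ring is present.
(C) has a methyl group (-CH3) but no six-membered all-carbon aromatic ring is present.
(D) has a methyl group (-CH3) but no six-membered all-carbon aromatic ring is present.
So the answer is (A).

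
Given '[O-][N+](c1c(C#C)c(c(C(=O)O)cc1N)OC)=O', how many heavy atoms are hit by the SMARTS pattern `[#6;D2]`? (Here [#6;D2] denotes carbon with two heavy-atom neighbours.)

2

The query [#6;D2] means: any carbon bonded to exactly two heavy atoms.
Check the 17 heavy atoms by environment: 5× c (aromatic, D3) → no; 1× c (aromatic, D2) → match; 1× O (D2) → no; 2× C (D1) → no; 1× C (D3) → no; 3× O (D1) → no; 1× N (D1) → no; 1× C (D2) → match; 1× N (charge +1, D3) → no; 1× O (charge -1, D1) → no.
Summing the matching environments: 1 + 1 = 2 matching atoms.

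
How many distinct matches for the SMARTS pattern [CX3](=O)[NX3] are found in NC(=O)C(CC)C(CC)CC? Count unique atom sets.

[CX3](=O)[NX3] is the SMARTS for an amide: a carbonyl carbon bonded to a trivalent nitrogen.
Exactly one fragment in the molecule meets all constraints, giving 1 match.

1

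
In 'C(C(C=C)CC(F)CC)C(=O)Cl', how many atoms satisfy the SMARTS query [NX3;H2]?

The query [NX3;H2] means: aliphatic N with 3 total connections, two of them H — an -NH2 nitrogen (amine or amide).
Check the 12 heavy atoms by environment: 3× C (H2, X4) → no; 2× C (H1, X4) → no; 1× C (H3, X4) → no; 1× C (H1, X3) → no; 1× C (H2, X3) → no; 1× F (H0, X1) → no; 1× C (H0, X3) → no; 1× O (H0, X1) → no; 1× Cl (H0, X1) → no.
No environment satisfies the query, so 0 matching atoms.

0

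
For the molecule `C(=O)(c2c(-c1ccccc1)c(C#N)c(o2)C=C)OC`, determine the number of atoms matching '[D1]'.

Check the 19 heavy atoms by environment: 1× o (aromatic, D2) → no; 5× c (aromatic, D3) → no; 2× C (D2) → no; 1× N (D1) → match; 5× c (aromatic, D2) → no; 2× C (D1) → match; 1× C (D3) → no; 1× O (D1) → match; 1× O (D2) → no.
Summing the matching environments: 1 + 2 + 1 = 4 matching atoms.

4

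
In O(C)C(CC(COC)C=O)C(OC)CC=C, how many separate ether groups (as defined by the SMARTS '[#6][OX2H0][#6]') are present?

[#6][OX2H0][#6] is the SMARTS for an ether: an aliphatic oxygen bridging two carbons with no H on the oxygen.
The molecule carries 3 separate instances of a methoxy ether (-OCH3) meeting every constraint; each maps to a distinct set of atoms, giving 3 matches.

3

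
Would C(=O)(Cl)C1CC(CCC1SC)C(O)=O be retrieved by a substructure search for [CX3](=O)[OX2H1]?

Yes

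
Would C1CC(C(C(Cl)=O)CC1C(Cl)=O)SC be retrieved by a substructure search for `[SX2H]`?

The pattern [SX2H] describes an aliphatic sulfur with two connections, one being H — a thiol.
The closest candidate here is a methylthio ether (-SCH3), but the sulfur has H0 (bonded to two carbons), not H1. No other fragment satisfies the full query, so there is no match.

No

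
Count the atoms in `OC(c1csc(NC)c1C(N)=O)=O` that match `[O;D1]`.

Check the 13 heavy atoms by environment: 1× s (aromatic, D2) → no; 1× c (aromatic, D2) → no; 3× c (aromatic, D3) → no; 2× C (D3) → no; 3× O (D1) → match; 1× N (D2) → no; 1× C (D1) → no; 1× N (D1) → no.
That gives 3 matching atoms.

3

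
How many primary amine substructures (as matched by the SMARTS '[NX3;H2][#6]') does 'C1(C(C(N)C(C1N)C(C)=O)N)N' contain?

4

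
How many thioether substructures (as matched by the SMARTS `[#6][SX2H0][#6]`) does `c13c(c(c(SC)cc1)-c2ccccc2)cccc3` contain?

[#6][SX2H0][#6] is the SMARTS for a thioether: an aliphatic sulfur bridging two carbons with no H on the sulfur.
Exactly one fragment in the molecule meets all constraints, giving 1 match.

1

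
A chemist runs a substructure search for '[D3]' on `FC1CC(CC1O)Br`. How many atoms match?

3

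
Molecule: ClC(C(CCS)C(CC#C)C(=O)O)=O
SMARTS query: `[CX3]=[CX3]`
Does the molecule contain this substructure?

No

The pattern [CX3]=[CX3] describes a non-aromatic C=C double bond between two sp2 carbons — an alkene.
The closest candidate here is an ethynyl group (-C#CH), but the C-C bond is a triple bond, not a double bond. No other fragment satisfies the full query, so there is no match.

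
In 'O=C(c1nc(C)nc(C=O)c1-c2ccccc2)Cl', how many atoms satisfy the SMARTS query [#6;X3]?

The query [#6;X3] means: any carbon (aromatic or not) with three total connections.
Check the 18 heavy atoms by environment: 2× n (aromatic, X2) → no; 10× c (aromatic, X3) → match; 2× C (X3) → match; 2× O (X1) → no; 1× Cl (X1) → no; 1× C (X4) → no.
Summing the matching environments: 10 + 2 = 12 matching atoms.

12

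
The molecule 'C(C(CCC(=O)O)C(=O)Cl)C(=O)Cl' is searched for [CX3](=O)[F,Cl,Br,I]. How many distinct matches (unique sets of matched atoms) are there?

[CX3](=O)[F,Cl,Br,I] is the SMARTS for an acyl halide: a carbonyl carbon bonded to a halogen.
The molecule carries 2 separate instances of an acyl chloride (-C(=O)Cl) meeting every constraint; each maps to a distinct set of atoms, giving 2 matches.

2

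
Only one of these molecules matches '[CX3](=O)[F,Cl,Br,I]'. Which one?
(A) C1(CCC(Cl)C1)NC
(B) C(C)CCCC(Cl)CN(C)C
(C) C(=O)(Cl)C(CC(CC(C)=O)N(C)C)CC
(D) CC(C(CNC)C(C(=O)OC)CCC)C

C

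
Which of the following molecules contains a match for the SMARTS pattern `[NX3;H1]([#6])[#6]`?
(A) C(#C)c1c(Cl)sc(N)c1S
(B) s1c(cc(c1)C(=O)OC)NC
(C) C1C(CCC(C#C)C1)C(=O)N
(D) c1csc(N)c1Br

B

[NX3;H1]([#6])[#6] describes a trivalent nitrogen with one H, bonded to two carbons (a secondary amine).
(A) has a primary amino group (-NH2) but the nitrogen has H2 and only one carbon neighbour.
(B) contains an N-methylamino group (-NHCH3), which satisfies every atom and bond constraint.
(C) has a primary amide (-C(=O)NH2) but the -C(=O)NH2 nitrogen has H2, not H1.
(D) has a primary amino group (-NH2) but the nitrogen has H2 and only one carbon neighbour.
So the answer is (B).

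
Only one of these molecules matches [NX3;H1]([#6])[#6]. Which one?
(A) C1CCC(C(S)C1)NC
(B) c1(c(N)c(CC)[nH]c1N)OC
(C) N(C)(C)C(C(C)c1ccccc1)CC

A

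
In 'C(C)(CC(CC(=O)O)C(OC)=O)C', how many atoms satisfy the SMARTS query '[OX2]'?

The query [OX2] means: aliphatic oxygen with two total connections — ether, hydroxyl, or ester single-bond O.
Check the 13 heavy atoms by environment: 7× C (X4) → no; 2× C (X3) → no; 2× O (X1) → no; 2× O (X2) → match.
That gives 2 matching atoms.

2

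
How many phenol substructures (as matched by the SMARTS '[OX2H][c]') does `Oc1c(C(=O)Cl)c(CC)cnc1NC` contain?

1

[OX2H][c] is the SMARTS for a phenol: a hydroxyl oxygen attached to an aromatic carbon.
Exactly one fragment in the molecule meets all constraints, giving 1 match.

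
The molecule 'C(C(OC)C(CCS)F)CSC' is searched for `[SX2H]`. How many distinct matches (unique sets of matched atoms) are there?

1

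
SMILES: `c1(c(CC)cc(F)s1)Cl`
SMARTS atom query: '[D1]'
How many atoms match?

3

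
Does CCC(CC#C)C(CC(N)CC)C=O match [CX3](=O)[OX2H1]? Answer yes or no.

No

The pattern [CX3](=O)[OX2H1] describes an sp2 carbon double-bonded to O and single-bonded to an -OH oxygen — a carboxylic acid.
The closest candidate here is an aldehyde (-CHO), but there is no singly-bonded oxygen on the carbonyl carbon. No other fragment satisfies the full query, so there is no match.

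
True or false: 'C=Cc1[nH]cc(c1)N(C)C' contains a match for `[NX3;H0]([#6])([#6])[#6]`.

True

The pattern [NX3;H0]([#6])([#6])[#6] describes a trivalent nitrogen with no H, bonded to three carbons — a tertiary amine.
The molecule carries a dimethylamino group (-N(CH3)2), whose atoms satisfy every constraint of the query, so the pattern matches.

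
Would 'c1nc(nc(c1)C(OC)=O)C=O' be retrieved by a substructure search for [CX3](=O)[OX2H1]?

The pattern [CX3](=O)[OX2H1] describes an sp2 carbon double-bonded to O and single-bonded to an -OH oxygen — a carboxylic acid.
The closest candidate here is a methyl-ester group (-C(=O)OCH3), but the singly-bonded O has no H (OX2H0, not OX2H1). No other fragment satisfies the full query, so there is no match.

No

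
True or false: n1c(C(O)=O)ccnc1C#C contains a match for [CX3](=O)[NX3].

The pattern [CX3](=O)[NX3] describes a carbonyl carbon bonded to a trivalent nitrogen — an amide.
The closest candidate here is a carboxylic acid group (-C(=O)OH), but the carbonyl is bonded to O, not to an NX3 nitrogen. No other fragment satisfies the full query, so there is no match.

False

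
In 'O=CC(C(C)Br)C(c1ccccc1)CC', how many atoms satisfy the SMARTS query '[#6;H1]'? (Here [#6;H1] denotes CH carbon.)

9

Check the 15 heavy atoms by environment: 2× C (H3) → no; 1× C (H2) → no; 4× C (H1) → match; 1× O (H0) → no; 1× Br (H0) → no; 1× c (aromatic, H0) → no; 5× c (aromatic, H1) → match.
Summing the matching environments: 4 + 5 = 9 matching atoms.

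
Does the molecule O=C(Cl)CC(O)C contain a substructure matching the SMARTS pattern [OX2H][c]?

The pattern [OX2H][c] describes a hydroxyl oxygen attached to an aromatic carbon — a phenol.
The closest candidate here is a hydroxyl group (-OH), but the -OH is on an aliphatic carbon, not an aromatic c. No other fragment satisfies the full query, so there is no match.

No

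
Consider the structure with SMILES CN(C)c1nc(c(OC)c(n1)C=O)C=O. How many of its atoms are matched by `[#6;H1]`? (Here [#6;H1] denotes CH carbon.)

The query [#6;H1] means: any carbon bearing exactly one hydrogen.
Check the 15 heavy atoms by environment: 2× n (aromatic, H0) → no; 4× c (aromatic, H0) → no; 1× N (H0) → no; 3× C (H3) → no; 2× C (H1) → match; 3× O (H0) → no.
That gives 2 matching atoms.

2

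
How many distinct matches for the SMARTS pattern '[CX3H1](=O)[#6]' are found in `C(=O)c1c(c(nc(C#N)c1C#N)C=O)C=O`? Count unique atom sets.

3

[CX3H1](=O)[#6] is the SMARTS for an aldehyde: an sp2 carbon with one H, double-bonded to O and single-bonded to carbon.
The molecule carries 3 separate instances of an aldehyde (-CHO) meeting every constraint; each maps to a distinct set of atoms, giving 3 matches.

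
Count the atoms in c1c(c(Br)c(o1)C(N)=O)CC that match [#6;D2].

Check the 11 heavy atoms by environment: 1× o (aromatic, D2) → no; 3× c (aromatic, D3) → no; 1× c (aromatic, D2) → match; 1× C (D2) → match; 1× C (D1) → no; 1× C (D3) → no; 1× O (D1) → no; 1× N (D1) → no; 1× Br (D1) → no.
Summing the matching environments: 1 + 1 = 2 matching atoms.

2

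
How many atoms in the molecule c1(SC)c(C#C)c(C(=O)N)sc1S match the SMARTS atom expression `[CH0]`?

2

The query [CH0] means: aliphatic carbon with no attached hydrogen.
Check the 13 heavy atoms by environment: 1× s (aromatic, H0) → no; 4× c (aromatic, H0) → no; 2× C (H0) → match; 1× O (H0) → no; 1× N (H2) → no; 1× C (H1) → no; 1× S (H1) → no; 1× S (H0) → no; 1× C (H3) → no.
That gives 2 matching atoms.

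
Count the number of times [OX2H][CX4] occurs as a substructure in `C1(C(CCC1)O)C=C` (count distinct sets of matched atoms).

[OX2H][CX4] is the SMARTS for an aliphatic alcohol: a hydroxyl oxygen bound to an sp3 (X4) carbon.
Exactly one fragment in the molecule meets all constraints, giving 1 match.

1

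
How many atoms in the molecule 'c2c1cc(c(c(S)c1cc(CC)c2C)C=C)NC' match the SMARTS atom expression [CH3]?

3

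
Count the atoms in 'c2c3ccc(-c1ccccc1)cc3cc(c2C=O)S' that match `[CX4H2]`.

The query [CX4H2] means: sp3 carbon (X4) with exactly two hydrogens.
Check the 19 heavy atoms by environment: 6× c (aromatic, H0, X3) → no; 10× c (aromatic, H1, X3) → no; 1× S (H1, X2) → no; 1× C (H1, X3) → no; 1× O (H0, X1) → no.
No environment satisfies the query, so 0 matching atoms.

0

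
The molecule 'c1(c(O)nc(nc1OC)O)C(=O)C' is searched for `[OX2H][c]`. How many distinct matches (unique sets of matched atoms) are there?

[OX2H][c] is the SMARTS for a phenol: a hydroxyl oxygen attached to an aromatic carbon.
The molecule carries 2 separate instances of a hydroxyl group (-OH) meeting every constraint; each maps to a distinct set of atoms, giving 2 matches.

2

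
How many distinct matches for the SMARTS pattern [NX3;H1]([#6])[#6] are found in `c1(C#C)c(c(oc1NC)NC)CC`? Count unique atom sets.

2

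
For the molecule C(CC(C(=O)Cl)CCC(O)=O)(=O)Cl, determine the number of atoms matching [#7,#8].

4

The query [#7,#8] means: nitrogen or oxygen (comma = OR).
Check the 13 heavy atoms by environment: 7× C → no; 4× O → match; 2× Cl → no.
That gives 4 matching atoms.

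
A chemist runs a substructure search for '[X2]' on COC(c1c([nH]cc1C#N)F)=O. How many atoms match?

The query [X2] means: any atom with exactly two total connections (bonds + H).
Check the 12 heavy atoms by environment: 1× n (aromatic, X3) → no; 4× c (aromatic, X3) → no; 1× F (X1) → no; 1× C (X3) → no; 1× O (X1) → no; 1× O (X2) → match; 1× C (X4) → no; 1× C (X2) → match; 1× N (X1) → no.
Summing the matching environments: 1 + 1 = 2 matching atoms.

2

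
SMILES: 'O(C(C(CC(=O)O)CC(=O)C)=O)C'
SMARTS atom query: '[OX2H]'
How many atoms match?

The query [OX2H] means: aliphatic oxygen with two connections, one of which is H — an -OH oxygen.
Check the 13 heavy atoms by environment: 2× C (H2, X4) → no; 1× C (H1, X4) → no; 3× C (H0, X3) → no; 3× O (H0, X1) → no; 1× O (H0, X2) → no; 2× C (H3, X4) → no; 1× O (H1, X2) → match.
That gives 1 matching atom.

1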